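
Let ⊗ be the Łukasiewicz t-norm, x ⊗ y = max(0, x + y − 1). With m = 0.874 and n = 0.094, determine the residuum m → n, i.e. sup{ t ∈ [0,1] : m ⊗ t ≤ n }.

0.220

The residuum of the Łukasiewicz t-norm gives the supremum: min(1, 1 − 0.874 + 0.094).
1 − 0.874 + 0.094 = 0.220, so t = min(1, 0.220) = 0.220.
Check: 0.874 ⊗ 0.220 = max(0, 0.094) = 0.094 ≤ 0.094.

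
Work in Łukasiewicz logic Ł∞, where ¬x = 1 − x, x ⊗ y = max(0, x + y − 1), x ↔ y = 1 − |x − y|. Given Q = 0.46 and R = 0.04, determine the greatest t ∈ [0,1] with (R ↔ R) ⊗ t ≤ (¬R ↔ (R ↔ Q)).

0.62

R ↔ R = 1 − |0.04 − 0.04| = 1 − 0.00 = 1.00
So the left factor is R ↔ R = 1.00.
¬R = 1 − 0.04 = 0.96
R ↔ Q = 1 − |0.04 − 0.46| = 1 − 0.42 = 0.58
¬R ↔ (R ↔ Q) = 1 − |0.96 − 0.58| = 1 − 0.38 = 0.62
So the right-hand bound is ¬R ↔ (R ↔ Q) = 0.62.
The residuum of the Łukasiewicz t-norm gives the supremum: min(1, 1 − 1.00 + 0.62).
1 − 1.00 + 0.62 = 0.62, so t = min(1, 0.62) = 0.62.
Check: 1.00 ⊗ 0.62 = max(0, 0.62) = 0.62 ≤ 0.62.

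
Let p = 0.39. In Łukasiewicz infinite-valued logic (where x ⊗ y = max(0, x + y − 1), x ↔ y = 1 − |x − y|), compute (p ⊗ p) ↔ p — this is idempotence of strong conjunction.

0.61

p ⊗ p = max(0, 0.39 + 0.39 − 1) = max(0, -0.22) = 0.00
(p ⊗ p) ↔ p = 1 − |0.00 − 0.39| = 1 − 0.39 = 0.61
(The value 0.61 < 1 shows this instance is not satisfied; fails in Ł∞ since a ⊗ a = max(0, 2a−1) ≠ a in general.)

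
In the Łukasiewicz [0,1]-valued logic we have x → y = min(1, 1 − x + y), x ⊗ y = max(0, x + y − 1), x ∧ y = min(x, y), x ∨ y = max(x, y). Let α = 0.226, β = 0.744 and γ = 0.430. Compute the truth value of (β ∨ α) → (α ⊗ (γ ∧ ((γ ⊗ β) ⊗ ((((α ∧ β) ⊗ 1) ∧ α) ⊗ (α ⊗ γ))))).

β ∨ α = max(0.744, 0.226) = 0.744
γ ⊗ β = max(0, 0.430 + 0.744 − 1) = max(0, 0.174) = 0.174
α ∧ β = min(0.226, 0.744) = 0.226
(α ∧ β) ⊗ 1 = max(0, 0.226 + 1.000 − 1) = max(0, 0.226) = 0.226
((α ∧ β) ⊗ 1) ∧ α = min(0.226, 0.226) = 0.226
α ⊗ γ = max(0, 0.226 + 0.430 − 1) = max(0, -0.344) = 0.000
(((α ∧ β) ⊗ 1) ∧ α) ⊗ (α ⊗ γ) = max(0, 0.226 + 0.000 − 1) = max(0, -0.774) = 0.000
(γ ⊗ β) ⊗ ((((α ∧ β) ⊗ 1) ∧ α) ⊗ (α ⊗ γ)) = max(0, 0.174 + 0.000 − 1) = max(0, -0.826) = 0.000
γ ∧ ((γ ⊗ β) ⊗ ((((α ∧ β) ⊗ 1) ∧ α) ⊗ (α ⊗ γ))) = min(0.430, 0.000) = 0.000
α ⊗ (γ ∧ ((γ ⊗ β) ⊗ ((((α ∧ β) ⊗ 1) ∧ α) ⊗ (α ⊗ γ)))) = max(0, 0.226 + 0.000 − 1) = max(0, -0.774) = 0.000
(β ∨ α) → (α ⊗ (γ ∧ ((γ ⊗ β) ⊗ ((((α ∧ β) ⊗ 1) ∧ α) ⊗ (α ⊗ γ))))) = min(1, 1 − 0.744 + 0.000) = min(1, 0.256) = 0.256

0.256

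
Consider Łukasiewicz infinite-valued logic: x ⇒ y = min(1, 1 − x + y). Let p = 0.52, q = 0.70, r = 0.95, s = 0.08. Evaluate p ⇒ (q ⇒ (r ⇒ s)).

0.91

r ⇒ s = min(1, 1 − 0.95 + 0.08) = min(1, 0.13) = 0.13
q ⇒ (r ⇒ s) = min(1, 1 − 0.70 + 0.13) = min(1, 0.43) = 0.43
p ⇒ (q ⇒ (r ⇒ s)) = min(1, 1 − 0.52 + 0.43) = min(1, 0.91) = 0.91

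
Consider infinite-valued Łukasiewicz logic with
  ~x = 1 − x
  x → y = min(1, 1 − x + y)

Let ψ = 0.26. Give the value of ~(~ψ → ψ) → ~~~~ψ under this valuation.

~ψ = 1 − 0.26 = 0.74
~ψ → ψ = min(1, 1 − 0.74 + 0.26) = min(1, 0.52) = 0.52
~(~ψ → ψ) = 1 − 0.52 = 0.48
~~ψ = 1 − 0.74 = 0.26
~~~ψ = 1 − 0.26 = 0.74
~~~~ψ = 1 − 0.74 = 0.26
~(~ψ → ψ) → ~~~~ψ = min(1, 1 − 0.48 + 0.26) = min(1, 0.78) = 0.78

0.78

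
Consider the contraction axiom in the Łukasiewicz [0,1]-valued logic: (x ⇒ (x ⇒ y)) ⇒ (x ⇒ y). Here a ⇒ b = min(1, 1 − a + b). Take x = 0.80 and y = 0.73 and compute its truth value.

0.93

x ⇒ y = min(1, 1 − 0.80 + 0.73) = min(1, 0.93) = 0.93
x ⇒ (x ⇒ y) = min(1, 1 − 0.80 + 0.93) = min(1, 1.13) = 1.00
(x ⇒ (x ⇒ y)) ⇒ (x ⇒ y) = min(1, 1 − 1.00 + 0.93) = min(1, 0.93) = 0.93
(The value 0.93 < 1 shows this instance is not satisfied; fails in Ł∞ (the t-norm is not idempotent).)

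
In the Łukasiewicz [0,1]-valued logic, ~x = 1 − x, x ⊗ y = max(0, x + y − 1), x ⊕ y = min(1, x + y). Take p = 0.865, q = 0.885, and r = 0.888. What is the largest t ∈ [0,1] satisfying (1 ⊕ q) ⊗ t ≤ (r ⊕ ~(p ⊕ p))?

0.888

1 ⊕ q = min(1, 1.000 + 0.885) = min(1, 1.885) = 1.000
So the left factor is 1 ⊕ q = 1.000.
p ⊕ p = min(1, 0.865 + 0.865) = min(1, 1.730) = 1.000
~(p ⊕ p) = 1 − 1.000 = 0.000
r ⊕ ~(p ⊕ p) = min(1, 0.888 + 0.000) = min(1, 0.888) = 0.888
So the right-hand bound is r ⊕ ~(p ⊕ p) = 0.888.
The residuum of the Łukasiewicz t-norm gives the supremum: min(1, 1 − 1.000 + 0.888).
1 − 1.000 + 0.888 = 0.888, so t = min(1, 0.888) = 0.888.
Check: 1.000 ⊗ 0.888 = max(0, 0.888) = 0.888 ≤ 0.888.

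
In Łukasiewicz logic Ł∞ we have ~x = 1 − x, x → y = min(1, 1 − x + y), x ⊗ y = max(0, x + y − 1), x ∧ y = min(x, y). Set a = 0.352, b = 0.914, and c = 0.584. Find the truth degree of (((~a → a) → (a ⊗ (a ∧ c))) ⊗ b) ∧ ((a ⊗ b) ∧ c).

~a = 1 − 0.352 = 0.648
~a → a = min(1, 1 − 0.648 + 0.352) = min(1, 0.704) = 0.704
a ∧ c = min(0.352, 0.584) = 0.352
a ⊗ (a ∧ c) = max(0, 0.352 + 0.352 − 1) = max(0, -0.296) = 0.000
(~a → a) → (a ⊗ (a ∧ c)) = min(1, 1 − 0.704 + 0.000) = min(1, 0.296) = 0.296
((~a → a) → (a ⊗ (a ∧ c))) ⊗ b = max(0, 0.296 + 0.914 − 1) = max(0, 0.210) = 0.210
a ⊗ b = max(0, 0.352 + 0.914 − 1) = max(0, 0.266) = 0.266
(a ⊗ b) ∧ c = min(0.266, 0.584) = 0.266
(((~a → a) → (a ⊗ (a ∧ c))) ⊗ b) ∧ ((a ⊗ b) ∧ c) = min(0.210, 0.266) = 0.210

0.210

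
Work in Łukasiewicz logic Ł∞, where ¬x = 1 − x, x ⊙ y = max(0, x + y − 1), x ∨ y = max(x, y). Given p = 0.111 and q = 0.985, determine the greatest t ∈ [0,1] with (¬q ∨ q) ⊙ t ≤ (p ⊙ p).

¬q = 1 − 0.985 = 0.015
¬q ∨ q = max(0.015, 0.985) = 0.985
So the left factor is ¬q ∨ q = 0.985.
p ⊙ p = max(0, 0.111 + 0.111 − 1) = max(0, -0.778) = 0.000
So the right-hand bound is p ⊙ p = 0.000.
The residuum of the Łukasiewicz t-norm gives the supremum: min(1, 1 − 0.985 + 0.000).
1 − 0.985 + 0.000 = 0.015, so t = min(1, 0.015) = 0.015.
Check: 0.985 ⊙ 0.015 = max(0, 0.000) = 0.000 ≤ 0.000.

0.015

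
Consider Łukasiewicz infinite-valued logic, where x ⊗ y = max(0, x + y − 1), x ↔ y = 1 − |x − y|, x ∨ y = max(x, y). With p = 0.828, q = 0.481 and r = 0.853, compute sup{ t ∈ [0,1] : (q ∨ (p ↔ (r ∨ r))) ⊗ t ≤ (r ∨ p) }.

0.878

r ∨ r = max(0.853, 0.853) = 0.853
p ↔ (r ∨ r) = 1 − |0.828 − 0.853| = 1 − 0.025 = 0.975
q ∨ (p ↔ (r ∨ r)) = max(0.481, 0.975) = 0.975
So the left factor is q ∨ (p ↔ (r ∨ r)) = 0.975.
r ∨ p = max(0.853, 0.828) = 0.853
So the right-hand bound is r ∨ p = 0.853.
The residuum of the Łukasiewicz t-norm gives the supremum: min(1, 1 − 0.975 + 0.853).
1 − 0.975 + 0.853 = 0.878, so t = min(1, 0.878) = 0.878.
Check: 0.975 ⊗ 0.878 = max(0, 0.853) = 0.853 ≤ 0.853.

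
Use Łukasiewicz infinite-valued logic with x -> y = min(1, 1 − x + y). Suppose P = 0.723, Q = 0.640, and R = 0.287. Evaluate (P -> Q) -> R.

P -> Q = min(1, 1 − 0.723 + 0.640) = min(1, 0.917) = 0.917
(P -> Q) -> R = min(1, 1 − 0.917 + 0.287) = min(1, 0.370) = 0.370

0.370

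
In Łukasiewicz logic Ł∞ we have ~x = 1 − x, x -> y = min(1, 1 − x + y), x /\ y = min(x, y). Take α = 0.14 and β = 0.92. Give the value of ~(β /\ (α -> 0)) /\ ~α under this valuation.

α -> 0 = min(1, 1 − 0.14 + 0.00) = min(1, 0.86) = 0.86
β /\ (α -> 0) = min(0.92, 0.86) = 0.86
~(β /\ (α -> 0)) = 1 − 0.86 = 0.14
~α = 1 − 0.14 = 0.86
~(β /\ (α -> 0)) /\ ~α = min(0.14, 0.86) = 0.14

0.14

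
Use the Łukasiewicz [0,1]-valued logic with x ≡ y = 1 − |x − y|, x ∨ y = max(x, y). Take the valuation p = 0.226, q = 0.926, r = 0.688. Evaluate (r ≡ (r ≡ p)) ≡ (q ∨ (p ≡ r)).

0.924

r ≡ p = 1 − |0.688 − 0.226| = 1 − 0.462 = 0.538
r ≡ (r ≡ p) = 1 − |0.688 − 0.538| = 1 − 0.150 = 0.850
p ≡ r = 1 − |0.226 − 0.688| = 1 − 0.462 = 0.538
q ∨ (p ≡ r) = max(0.926, 0.538) = 0.926
(r ≡ (r ≡ p)) ≡ (q ∨ (p ≡ r)) = 1 − |0.850 − 0.926| = 1 − 0.076 = 0.924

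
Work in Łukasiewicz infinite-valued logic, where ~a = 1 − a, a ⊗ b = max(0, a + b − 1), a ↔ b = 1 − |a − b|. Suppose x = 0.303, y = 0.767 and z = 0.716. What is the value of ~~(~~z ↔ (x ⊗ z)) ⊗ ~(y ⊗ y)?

0.000

~z = 1 − 0.716 = 0.284
~~z = 1 − 0.284 = 0.716
x ⊗ z = max(0, 0.303 + 0.716 − 1) = max(0, 0.019) = 0.019
~~z ↔ (x ⊗ z) = 1 − |0.716 − 0.019| = 1 − 0.697 = 0.303
~(~~z ↔ (x ⊗ z)) = 1 − 0.303 = 0.697
~~(~~z ↔ (x ⊗ z)) = 1 − 0.697 = 0.303
y ⊗ y = max(0, 0.767 + 0.767 − 1) = max(0, 0.534) = 0.534
~(y ⊗ y) = 1 − 0.534 = 0.466
~~(~~z ↔ (x ⊗ z)) ⊗ ~(y ⊗ y) = max(0, 0.303 + 0.466 − 1) = max(0, -0.231) = 0.000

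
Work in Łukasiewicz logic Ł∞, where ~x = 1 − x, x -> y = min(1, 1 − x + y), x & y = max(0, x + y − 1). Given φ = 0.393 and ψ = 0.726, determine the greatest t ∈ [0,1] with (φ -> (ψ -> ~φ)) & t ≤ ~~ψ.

~φ = 1 − 0.393 = 0.607
ψ -> ~φ = min(1, 1 − 0.726 + 0.607) = min(1, 0.881) = 0.881
φ -> (ψ -> ~φ) = min(1, 1 − 0.393 + 0.881) = min(1, 1.488) = 1.000
So the left factor is φ -> (ψ -> ~φ) = 1.000.
~ψ = 1 − 0.726 = 0.274
~~ψ = 1 − 0.274 = 0.726
So the right-hand bound is ~~ψ = 0.726.
The residuum of the Łukasiewicz t-norm gives the supremum: min(1, 1 − 1.000 + 0.726).
1 − 1.000 + 0.726 = 0.726, so t = min(1, 0.726) = 0.726.
Check: 1.000 & 0.726 = max(0, 0.726) = 0.726 ≤ 0.726.

0.726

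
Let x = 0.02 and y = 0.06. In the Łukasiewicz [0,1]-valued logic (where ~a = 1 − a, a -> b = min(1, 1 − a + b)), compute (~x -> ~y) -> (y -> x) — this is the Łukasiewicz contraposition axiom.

1.00

~x = 1 − 0.02 = 0.98
~y = 1 − 0.06 = 0.94
~x -> ~y = min(1, 1 − 0.98 + 0.94) = min(1, 0.96) = 0.96
y -> x = min(1, 1 − 0.06 + 0.02) = min(1, 0.96) = 0.96
(~x -> ~y) -> (y -> x) = min(1, 1 − 0.96 + 0.96) = min(1, 1.00) = 1.00
(As expected: an axiom of Ł∞, always 1.)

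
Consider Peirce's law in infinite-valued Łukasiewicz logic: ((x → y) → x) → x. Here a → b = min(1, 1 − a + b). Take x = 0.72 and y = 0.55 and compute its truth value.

x → y = min(1, 1 − 0.72 + 0.55) = min(1, 0.83) = 0.83
(x → y) → x = min(1, 1 − 0.83 + 0.72) = min(1, 0.89) = 0.89
((x → y) → x) → x = min(1, 1 − 0.89 + 0.72) = min(1, 0.83) = 0.83
(The value 0.83 < 1 shows this instance is not satisfied; not a Ł∞-tautology in general.)

0.83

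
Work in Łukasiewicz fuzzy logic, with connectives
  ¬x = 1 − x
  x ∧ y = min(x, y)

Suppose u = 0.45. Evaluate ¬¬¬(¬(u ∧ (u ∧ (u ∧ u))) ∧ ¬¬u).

u ∧ u = min(0.45, 0.45) = 0.45
u ∧ (u ∧ u) = min(0.45, 0.45) = 0.45
u ∧ (u ∧ (u ∧ u)) = min(0.45, 0.45) = 0.45
¬(u ∧ (u ∧ (u ∧ u))) = 1 − 0.45 = 0.55
¬u = 1 − 0.45 = 0.55
¬¬u = 1 − 0.55 = 0.45
¬(u ∧ (u ∧ (u ∧ u))) ∧ ¬¬u = min(0.55, 0.45) = 0.45
¬(¬(u ∧ (u ∧ (u ∧ u))) ∧ ¬¬u) = 1 − 0.45 = 0.55
¬¬(¬(u ∧ (u ∧ (u ∧ u))) ∧ ¬¬u) = 1 − 0.55 = 0.45
¬¬¬(¬(u ∧ (u ∧ (u ∧ u))) ∧ ¬¬u) = 1 − 0.45 = 0.55

0.55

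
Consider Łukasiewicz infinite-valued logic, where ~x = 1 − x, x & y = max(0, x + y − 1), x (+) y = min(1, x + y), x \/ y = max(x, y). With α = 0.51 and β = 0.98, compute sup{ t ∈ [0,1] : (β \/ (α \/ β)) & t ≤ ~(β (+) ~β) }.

0.02

α \/ β = max(0.51, 0.98) = 0.98
β \/ (α \/ β) = max(0.98, 0.98) = 0.98
So the left factor is β \/ (α \/ β) = 0.98.
~β = 1 − 0.98 = 0.02
β (+) ~β = min(1, 0.98 + 0.02) = min(1, 1.00) = 1.00
~(β (+) ~β) = 1 − 1.00 = 0.00
So the right-hand bound is ~(β (+) ~β) = 0.00.
The residuum of the Łukasiewicz t-norm gives the supremum: min(1, 1 − 0.98 + 0.00).
1 − 0.98 + 0.00 = 0.02, so t = min(1, 0.02) = 0.02.
Check: 0.98 & 0.02 = max(0, 0.00) = 0.00 ≤ 0.00.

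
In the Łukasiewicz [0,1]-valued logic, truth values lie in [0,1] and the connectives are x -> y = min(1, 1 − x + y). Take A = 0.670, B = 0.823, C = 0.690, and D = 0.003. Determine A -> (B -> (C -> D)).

C -> D = min(1, 1 − 0.690 + 0.003) = min(1, 0.313) = 0.313
B -> (C -> D) = min(1, 1 − 0.823 + 0.313) = min(1, 0.490) = 0.490
A -> (B -> (C -> D)) = min(1, 1 − 0.670 + 0.490) = min(1, 0.820) = 0.820

0.820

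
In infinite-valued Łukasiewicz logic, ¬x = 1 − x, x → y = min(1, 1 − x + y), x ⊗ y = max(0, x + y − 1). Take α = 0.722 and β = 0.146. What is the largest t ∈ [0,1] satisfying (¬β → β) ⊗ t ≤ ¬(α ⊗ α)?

¬β = 1 − 0.146 = 0.854
¬β → β = min(1, 1 − 0.854 + 0.146) = min(1, 0.292) = 0.292
So the left factor is ¬β → β = 0.292.
α ⊗ α = max(0, 0.722 + 0.722 − 1) = max(0, 0.444) = 0.444
¬(α ⊗ α) = 1 − 0.444 = 0.556
So the right-hand bound is ¬(α ⊗ α) = 0.556.
The residuum of the Łukasiewicz t-norm gives the supremum: min(1, 1 − 0.292 + 0.556).
1 − 0.292 + 0.556 = 1.264, so t = min(1, 1.264) = 1.000.
Check: 0.292 ⊗ 1.000 = max(0, 0.292) = 0.292 ≤ 0.556.

1.000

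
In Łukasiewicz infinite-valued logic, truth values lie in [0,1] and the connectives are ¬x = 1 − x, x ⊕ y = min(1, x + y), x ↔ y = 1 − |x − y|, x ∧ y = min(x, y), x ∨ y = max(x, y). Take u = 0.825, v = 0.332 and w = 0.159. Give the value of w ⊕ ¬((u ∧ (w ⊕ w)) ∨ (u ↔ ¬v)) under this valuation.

w ⊕ w = min(1, 0.159 + 0.159) = min(1, 0.318) = 0.318
u ∧ (w ⊕ w) = min(0.825, 0.318) = 0.318
¬v = 1 − 0.332 = 0.668
u ↔ ¬v = 1 − |0.825 − 0.668| = 1 − 0.157 = 0.843
(u ∧ (w ⊕ w)) ∨ (u ↔ ¬v) = max(0.318, 0.843) = 0.843
¬((u ∧ (w ⊕ w)) ∨ (u ↔ ¬v)) = 1 − 0.843 = 0.157
w ⊕ ¬((u ∧ (w ⊕ w)) ∨ (u ↔ ¬v)) = min(1, 0.159 + 0.157) = min(1, 0.316) = 0.316

0.316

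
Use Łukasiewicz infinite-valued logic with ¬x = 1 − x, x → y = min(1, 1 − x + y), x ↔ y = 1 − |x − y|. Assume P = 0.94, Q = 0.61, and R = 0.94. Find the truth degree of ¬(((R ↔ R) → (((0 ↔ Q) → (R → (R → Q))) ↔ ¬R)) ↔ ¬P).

R ↔ R = 1 − |0.94 − 0.94| = 1 − 0.00 = 1.00
0 ↔ Q = 1 − |0.00 − 0.61| = 1 − 0.61 = 0.39
R → Q = min(1, 1 − 0.94 + 0.61) = min(1, 0.67) = 0.67
R → (R → Q) = min(1, 1 − 0.94 + 0.67) = min(1, 0.73) = 0.73
(0 ↔ Q) → (R → (R → Q)) = min(1, 1 − 0.39 + 0.73) = min(1, 1.34) = 1.00
¬R = 1 − 0.94 = 0.06
((0 ↔ Q) → (R → (R → Q))) ↔ ¬R = 1 − |1.00 − 0.06| = 1 − 0.94 = 0.06
(R ↔ R) → (((0 ↔ Q) → (R → (R → Q))) ↔ ¬R) = min(1, 1 − 1.00 + 0.06) = min(1, 0.06) = 0.06
¬P = 1 − 0.94 = 0.06
((R ↔ R) → (((0 ↔ Q) → (R → (R → Q))) ↔ ¬R)) ↔ ¬P = 1 − |0.06 − 0.06| = 1 − 0.00 = 1.00
¬(((R ↔ R) → (((0 ↔ Q) → (R → (R → Q))) ↔ ¬R)) ↔ ¬P) = 1 − 1.00 = 0.00

0.00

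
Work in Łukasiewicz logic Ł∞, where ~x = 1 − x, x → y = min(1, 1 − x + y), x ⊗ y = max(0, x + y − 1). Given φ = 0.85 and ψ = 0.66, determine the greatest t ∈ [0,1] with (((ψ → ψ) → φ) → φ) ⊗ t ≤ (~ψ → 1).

ψ → ψ = min(1, 1 − 0.66 + 0.66) = min(1, 1.00) = 1.00
(ψ → ψ) → φ = min(1, 1 − 1.00 + 0.85) = min(1, 0.85) = 0.85
((ψ → ψ) → φ) → φ = min(1, 1 − 0.85 + 0.85) = min(1, 1.00) = 1.00
So the left factor is ((ψ → ψ) → φ) → φ = 1.00.
~ψ = 1 − 0.66 = 0.34
~ψ → 1 = min(1, 1 − 0.34 + 1.00) = min(1, 1.66) = 1.00
So the right-hand bound is ~ψ → 1 = 1.00.
The residuum of the Łukasiewicz t-norm gives the supremum: min(1, 1 − 1.00 + 1.00).
1 − 1.00 + 1.00 = 1.00, so t = min(1, 1.00) = 1.00.
Check: 1.00 ⊗ 1.00 = max(0, 1.00) = 1.00 ≤ 1.00.

1.00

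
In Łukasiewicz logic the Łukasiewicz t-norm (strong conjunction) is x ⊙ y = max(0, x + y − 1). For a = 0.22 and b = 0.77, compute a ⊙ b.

0.00

a ⊙ b = max(0, 0.22 + 0.77 − 1) = max(0, -0.01) = 0.00
For comparison, the Gödel (minimum) t-norm min(x, y) would give 0.22.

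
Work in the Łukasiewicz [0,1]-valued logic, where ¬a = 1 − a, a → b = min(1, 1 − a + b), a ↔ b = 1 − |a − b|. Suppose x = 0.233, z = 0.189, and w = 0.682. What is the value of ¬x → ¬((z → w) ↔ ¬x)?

0.466

¬x = 1 − 0.233 = 0.767
z → w = min(1, 1 − 0.189 + 0.682) = min(1, 1.493) = 1.000
(z → w) ↔ ¬x = 1 − |1.000 − 0.767| = 1 − 0.233 = 0.767
¬((z → w) ↔ ¬x) = 1 − 0.767 = 0.233
¬x → ¬((z → w) ↔ ¬x) = min(1, 1 − 0.767 + 0.233) = min(1, 0.466) = 0.466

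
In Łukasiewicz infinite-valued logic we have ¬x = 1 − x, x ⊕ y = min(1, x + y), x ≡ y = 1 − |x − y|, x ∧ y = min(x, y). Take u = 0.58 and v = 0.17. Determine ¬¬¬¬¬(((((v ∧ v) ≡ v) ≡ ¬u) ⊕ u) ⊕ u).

v ∧ v = min(0.17, 0.17) = 0.17
(v ∧ v) ≡ v = 1 − |0.17 − 0.17| = 1 − 0.00 = 1.00
¬u = 1 − 0.58 = 0.42
((v ∧ v) ≡ v) ≡ ¬u = 1 − |1.00 − 0.42| = 1 − 0.58 = 0.42
(((v ∧ v) ≡ v) ≡ ¬u) ⊕ u = min(1, 0.42 + 0.58) = min(1, 1.00) = 1.00
((((v ∧ v) ≡ v) ≡ ¬u) ⊕ u) ⊕ u = min(1, 1.00 + 0.58) = min(1, 1.58) = 1.00
¬(((((v ∧ v) ≡ v) ≡ ¬u) ⊕ u) ⊕ u) = 1 − 1.00 = 0.00
¬¬(((((v ∧ v) ≡ v) ≡ ¬u) ⊕ u) ⊕ u) = 1 − 0.00 = 1.00
¬¬¬(((((v ∧ v) ≡ v) ≡ ¬u) ⊕ u) ⊕ u) = 1 − 1.00 = 0.00
¬¬¬¬(((((v ∧ v) ≡ v) ≡ ¬u) ⊕ u) ⊕ u) = 1 − 0.00 = 1.00
¬¬¬¬¬(((((v ∧ v) ≡ v) ≡ ¬u) ⊕ u) ⊕ u) = 1 − 1.00 = 0.00

0.00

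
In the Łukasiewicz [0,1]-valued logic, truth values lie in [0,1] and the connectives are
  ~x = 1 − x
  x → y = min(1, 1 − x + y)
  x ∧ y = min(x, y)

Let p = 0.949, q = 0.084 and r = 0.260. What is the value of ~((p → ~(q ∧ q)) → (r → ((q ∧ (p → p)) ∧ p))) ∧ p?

q ∧ q = min(0.084, 0.084) = 0.084
~(q ∧ q) = 1 − 0.084 = 0.916
p → ~(q ∧ q) = min(1, 1 − 0.949 + 0.916) = min(1, 0.967) = 0.967
p → p = min(1, 1 − 0.949 + 0.949) = min(1, 1.000) = 1.000
q ∧ (p → p) = min(0.084, 1.000) = 0.084
(q ∧ (p → p)) ∧ p = min(0.084, 0.949) = 0.084
r → ((q ∧ (p → p)) ∧ p) = min(1, 1 − 0.260 + 0.084) = min(1, 0.824) = 0.824
(p → ~(q ∧ q)) → (r → ((q ∧ (p → p)) ∧ p)) = min(1, 1 − 0.967 + 0.824) = min(1, 0.857) = 0.857
~((p → ~(q ∧ q)) → (r → ((q ∧ (p → p)) ∧ p))) = 1 − 0.857 = 0.143
~((p → ~(q ∧ q)) → (r → ((q ∧ (p → p)) ∧ p))) ∧ p = min(0.143, 0.949) = 0.143

0.143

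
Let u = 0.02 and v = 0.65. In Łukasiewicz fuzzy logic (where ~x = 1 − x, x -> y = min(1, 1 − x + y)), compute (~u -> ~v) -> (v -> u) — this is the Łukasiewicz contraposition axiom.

~u = 1 − 0.02 = 0.98
~v = 1 − 0.65 = 0.35
~u -> ~v = min(1, 1 − 0.98 + 0.35) = min(1, 0.37) = 0.37
v -> u = min(1, 1 − 0.65 + 0.02) = min(1, 0.37) = 0.37
(~u -> ~v) -> (v -> u) = min(1, 1 − 0.37 + 0.37) = min(1, 1.00) = 1.00
(As expected: an axiom of Ł∞, always 1.)

1.00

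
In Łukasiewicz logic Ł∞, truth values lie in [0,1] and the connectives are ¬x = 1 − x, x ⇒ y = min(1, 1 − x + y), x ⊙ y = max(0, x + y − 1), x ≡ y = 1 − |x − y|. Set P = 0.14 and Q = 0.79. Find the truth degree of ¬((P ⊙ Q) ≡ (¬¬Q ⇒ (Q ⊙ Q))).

0.79

P ⊙ Q = max(0, 0.14 + 0.79 − 1) = max(0, -0.07) = 0.00
¬Q = 1 − 0.79 = 0.21
¬¬Q = 1 − 0.21 = 0.79
Q ⊙ Q = max(0, 0.79 + 0.79 − 1) = max(0, 0.58) = 0.58
¬¬Q ⇒ (Q ⊙ Q) = min(1, 1 − 0.79 + 0.58) = min(1, 0.79) = 0.79
(P ⊙ Q) ≡ (¬¬Q ⇒ (Q ⊙ Q)) = 1 − |0.00 − 0.79| = 1 − 0.79 = 0.21
¬((P ⊙ Q) ≡ (¬¬Q ⇒ (Q ⊙ Q))) = 1 − 0.21 = 0.79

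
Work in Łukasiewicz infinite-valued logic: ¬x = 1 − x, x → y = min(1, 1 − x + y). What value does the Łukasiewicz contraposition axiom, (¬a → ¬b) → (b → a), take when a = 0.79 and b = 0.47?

¬a = 1 − 0.79 = 0.21
¬b = 1 − 0.47 = 0.53
¬a → ¬b = min(1, 1 − 0.21 + 0.53) = min(1, 1.32) = 1.00
b → a = min(1, 1 − 0.47 + 0.79) = min(1, 1.32) = 1.00
(¬a → ¬b) → (b → a) = min(1, 1 − 1.00 + 1.00) = min(1, 1.00) = 1.00
(As expected: an axiom of Ł∞, always 1.)

1.00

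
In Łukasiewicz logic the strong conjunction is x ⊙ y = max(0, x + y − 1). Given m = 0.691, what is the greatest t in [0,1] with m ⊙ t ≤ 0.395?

0.704

The residuum of the Łukasiewicz t-norm gives the supremum: min(1, 1 − 0.691 + 0.395).
1 − 0.691 + 0.395 = 0.704, so t = min(1, 0.704) = 0.704.
Check: 0.691 ⊙ 0.704 = max(0, 0.395) = 0.395 ≤ 0.395.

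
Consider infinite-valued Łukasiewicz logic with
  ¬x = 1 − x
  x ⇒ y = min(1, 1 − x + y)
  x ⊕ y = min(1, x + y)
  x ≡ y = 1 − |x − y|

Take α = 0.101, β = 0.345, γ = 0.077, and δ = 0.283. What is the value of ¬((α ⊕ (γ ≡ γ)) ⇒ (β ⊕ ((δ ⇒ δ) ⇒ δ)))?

γ ≡ γ = 1 − |0.077 − 0.077| = 1 − 0.000 = 1.000
α ⊕ (γ ≡ γ) = min(1, 0.101 + 1.000) = min(1, 1.101) = 1.000
δ ⇒ δ = min(1, 1 − 0.283 + 0.283) = min(1, 1.000) = 1.000
(δ ⇒ δ) ⇒ δ = min(1, 1 − 1.000 + 0.283) = min(1, 0.283) = 0.283
β ⊕ ((δ ⇒ δ) ⇒ δ) = min(1, 0.345 + 0.283) = min(1, 0.628) = 0.628
(α ⊕ (γ ≡ γ)) ⇒ (β ⊕ ((δ ⇒ δ) ⇒ δ)) = min(1, 1 − 1.000 + 0.628) = min(1, 0.628) = 0.628
¬((α ⊕ (γ ≡ γ)) ⇒ (β ⊕ ((δ ⇒ δ) ⇒ δ))) = 1 − 0.628 = 0.372

0.372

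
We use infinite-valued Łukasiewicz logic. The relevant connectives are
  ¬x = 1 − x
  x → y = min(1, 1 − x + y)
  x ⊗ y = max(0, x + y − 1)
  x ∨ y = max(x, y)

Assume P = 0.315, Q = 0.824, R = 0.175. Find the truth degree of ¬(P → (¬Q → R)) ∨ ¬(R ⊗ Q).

¬Q = 1 − 0.824 = 0.176
¬Q → R = min(1, 1 − 0.176 + 0.175) = min(1, 0.999) = 0.999
P → (¬Q → R) = min(1, 1 − 0.315 + 0.999) = min(1, 1.684) = 1.000
¬(P → (¬Q → R)) = 1 − 1.000 = 0.000
R ⊗ Q = max(0, 0.175 + 0.824 − 1) = max(0, -0.001) = 0.000
¬(R ⊗ Q) = 1 − 0.000 = 1.000
¬(P → (¬Q → R)) ∨ ¬(R ⊗ Q) = max(0.000, 1.000) = 1.000

1.000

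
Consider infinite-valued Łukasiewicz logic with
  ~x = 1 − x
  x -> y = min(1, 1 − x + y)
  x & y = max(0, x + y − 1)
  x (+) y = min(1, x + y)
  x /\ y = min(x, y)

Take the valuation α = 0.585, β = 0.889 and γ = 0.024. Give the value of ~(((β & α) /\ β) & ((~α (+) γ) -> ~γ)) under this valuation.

β & α = max(0, 0.889 + 0.585 − 1) = max(0, 0.474) = 0.474
(β & α) /\ β = min(0.474, 0.889) = 0.474
~α = 1 − 0.585 = 0.415
~α (+) γ = min(1, 0.415 + 0.024) = min(1, 0.439) = 0.439
~γ = 1 − 0.024 = 0.976
(~α (+) γ) -> ~γ = min(1, 1 − 0.439 + 0.976) = min(1, 1.537) = 1.000
((β & α) /\ β) & ((~α (+) γ) -> ~γ) = max(0, 0.474 + 1.000 − 1) = max(0, 0.474) = 0.474
~(((β & α) /\ β) & ((~α (+) γ) -> ~γ)) = 1 − 0.474 = 0.526

0.526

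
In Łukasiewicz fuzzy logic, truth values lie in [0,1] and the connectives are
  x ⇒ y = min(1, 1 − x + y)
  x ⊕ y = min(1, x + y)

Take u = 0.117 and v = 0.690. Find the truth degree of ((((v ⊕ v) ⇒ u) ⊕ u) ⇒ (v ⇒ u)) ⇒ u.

0.117

v ⊕ v = min(1, 0.690 + 0.690) = min(1, 1.380) = 1.000
(v ⊕ v) ⇒ u = min(1, 1 − 1.000 + 0.117) = min(1, 0.117) = 0.117
((v ⊕ v) ⇒ u) ⊕ u = min(1, 0.117 + 0.117) = min(1, 0.234) = 0.234
v ⇒ u = min(1, 1 − 0.690 + 0.117) = min(1, 0.427) = 0.427
(((v ⊕ v) ⇒ u) ⊕ u) ⇒ (v ⇒ u) = min(1, 1 − 0.234 + 0.427) = min(1, 1.193) = 1.000
((((v ⊕ v) ⇒ u) ⊕ u) ⇒ (v ⇒ u)) ⇒ u = min(1, 1 − 1.000 + 0.117) = min(1, 0.117) = 0.117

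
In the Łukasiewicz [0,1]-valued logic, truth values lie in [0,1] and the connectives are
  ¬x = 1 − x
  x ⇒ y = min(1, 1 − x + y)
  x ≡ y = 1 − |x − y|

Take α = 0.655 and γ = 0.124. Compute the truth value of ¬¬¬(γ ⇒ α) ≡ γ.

γ ⇒ α = min(1, 1 − 0.124 + 0.655) = min(1, 1.531) = 1.000
¬(γ ⇒ α) = 1 − 1.000 = 0.000
¬¬(γ ⇒ α) = 1 − 0.000 = 1.000
¬¬¬(γ ⇒ α) = 1 − 1.000 = 0.000
¬¬¬(γ ⇒ α) ≡ γ = 1 − |0.000 − 0.124| = 1 − 0.124 = 0.876

0.876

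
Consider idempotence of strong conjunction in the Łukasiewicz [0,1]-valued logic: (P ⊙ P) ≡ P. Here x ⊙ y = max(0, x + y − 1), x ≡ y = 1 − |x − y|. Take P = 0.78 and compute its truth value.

P ⊙ P = max(0, 0.78 + 0.78 − 1) = max(0, 0.56) = 0.56
(P ⊙ P) ≡ P = 1 − |0.56 − 0.78| = 1 − 0.22 = 0.78
(The value 0.78 < 1 shows this instance is not satisfied; fails in Ł∞ since a ⊗ a = max(0, 2a−1) ≠ a in general.)

0.78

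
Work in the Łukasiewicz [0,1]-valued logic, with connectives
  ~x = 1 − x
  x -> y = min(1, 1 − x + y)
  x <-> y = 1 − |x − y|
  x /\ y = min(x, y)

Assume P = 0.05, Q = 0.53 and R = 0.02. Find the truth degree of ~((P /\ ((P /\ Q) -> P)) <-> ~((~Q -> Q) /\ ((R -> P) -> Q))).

P /\ Q = min(0.05, 0.53) = 0.05
(P /\ Q) -> P = min(1, 1 − 0.05 + 0.05) = min(1, 1.00) = 1.00
P /\ ((P /\ Q) -> P) = min(0.05, 1.00) = 0.05
~Q = 1 − 0.53 = 0.47
~Q -> Q = min(1, 1 − 0.47 + 0.53) = min(1, 1.06) = 1.00
R -> P = min(1, 1 − 0.02 + 0.05) = min(1, 1.03) = 1.00
(R -> P) -> Q = min(1, 1 − 1.00 + 0.53) = min(1, 0.53) = 0.53
(~Q -> Q) /\ ((R -> P) -> Q) = min(1.00, 0.53) = 0.53
~((~Q -> Q) /\ ((R -> P) -> Q)) = 1 − 0.53 = 0.47
(P /\ ((P /\ Q) -> P)) <-> ~((~Q -> Q) /\ ((R -> P) -> Q)) = 1 − |0.05 − 0.47| = 1 − 0.42 = 0.58
~((P /\ ((P /\ Q) -> P)) <-> ~((~Q -> Q) /\ ((R -> P) -> Q))) = 1 − 0.58 = 0.42

0.42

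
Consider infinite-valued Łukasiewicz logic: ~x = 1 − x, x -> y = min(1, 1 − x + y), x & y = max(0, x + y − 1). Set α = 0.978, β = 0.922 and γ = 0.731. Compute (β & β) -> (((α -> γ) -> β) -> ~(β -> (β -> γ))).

0.269

β & β = max(0, 0.922 + 0.922 − 1) = max(0, 0.844) = 0.844
α -> γ = min(1, 1 − 0.978 + 0.731) = min(1, 0.753) = 0.753
(α -> γ) -> β = min(1, 1 − 0.753 + 0.922) = min(1, 1.169) = 1.000
β -> γ = min(1, 1 − 0.922 + 0.731) = min(1, 0.809) = 0.809
β -> (β -> γ) = min(1, 1 − 0.922 + 0.809) = min(1, 0.887) = 0.887
~(β -> (β -> γ)) = 1 − 0.887 = 0.113
((α -> γ) -> β) -> ~(β -> (β -> γ)) = min(1, 1 − 1.000 + 0.113) = min(1, 0.113) = 0.113
(β & β) -> (((α -> γ) -> β) -> ~(β -> (β -> γ))) = min(1, 1 − 0.844 + 0.113) = min(1, 0.269) = 0.269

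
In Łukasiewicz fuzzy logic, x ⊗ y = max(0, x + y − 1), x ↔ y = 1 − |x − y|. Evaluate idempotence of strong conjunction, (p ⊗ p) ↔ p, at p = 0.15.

0.85

p ⊗ p = max(0, 0.15 + 0.15 − 1) = max(0, -0.70) = 0.00
(p ⊗ p) ↔ p = 1 − |0.00 − 0.15| = 1 − 0.15 = 0.85
(The value 0.85 < 1 shows this instance is not satisfied; fails in Ł∞ since a ⊗ a = max(0, 2a−1) ≠ a in general.)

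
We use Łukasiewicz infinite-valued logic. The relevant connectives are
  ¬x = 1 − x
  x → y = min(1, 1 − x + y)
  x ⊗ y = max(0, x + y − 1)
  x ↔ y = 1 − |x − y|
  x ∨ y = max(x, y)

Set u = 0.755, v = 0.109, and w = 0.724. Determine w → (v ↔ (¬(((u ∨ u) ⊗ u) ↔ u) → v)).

0.521

u ∨ u = max(0.755, 0.755) = 0.755
(u ∨ u) ⊗ u = max(0, 0.755 + 0.755 − 1) = max(0, 0.510) = 0.510
((u ∨ u) ⊗ u) ↔ u = 1 − |0.510 − 0.755| = 1 − 0.245 = 0.755
¬(((u ∨ u) ⊗ u) ↔ u) = 1 − 0.755 = 0.245
¬(((u ∨ u) ⊗ u) ↔ u) → v = min(1, 1 − 0.245 + 0.109) = min(1, 0.864) = 0.864
v ↔ (¬(((u ∨ u) ⊗ u) ↔ u) → v) = 1 − |0.109 − 0.864| = 1 − 0.755 = 0.245
w → (v ↔ (¬(((u ∨ u) ⊗ u) ↔ u) → v)) = min(1, 1 − 0.724 + 0.245) = min(1, 0.521) = 0.521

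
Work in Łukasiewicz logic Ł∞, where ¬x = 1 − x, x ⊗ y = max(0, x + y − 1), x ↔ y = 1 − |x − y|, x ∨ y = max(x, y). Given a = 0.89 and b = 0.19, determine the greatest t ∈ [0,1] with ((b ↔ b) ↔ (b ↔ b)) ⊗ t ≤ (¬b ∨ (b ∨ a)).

0.89

b ↔ b = 1 − |0.19 − 0.19| = 1 − 0.00 = 1.00
(b ↔ b) ↔ (b ↔ b) = 1 − |1.00 − 1.00| = 1 − 0.00 = 1.00
So the left factor is (b ↔ b) ↔ (b ↔ b) = 1.00.
¬b = 1 − 0.19 = 0.81
b ∨ a = max(0.19, 0.89) = 0.89
¬b ∨ (b ∨ a) = max(0.81, 0.89) = 0.89
So the right-hand bound is ¬b ∨ (b ∨ a) = 0.89.
The residuum of the Łukasiewicz t-norm gives the supremum: min(1, 1 − 1.00 + 0.89).
1 − 1.00 + 0.89 = 0.89, so t = min(1, 0.89) = 0.89.
Check: 1.00 ⊗ 0.89 = max(0, 0.89) = 0.89 ≤ 0.89.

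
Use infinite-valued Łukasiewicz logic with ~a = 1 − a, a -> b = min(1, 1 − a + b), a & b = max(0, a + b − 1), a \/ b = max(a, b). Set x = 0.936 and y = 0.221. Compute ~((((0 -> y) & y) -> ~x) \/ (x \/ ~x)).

0 -> y = min(1, 1 − 0.000 + 0.221) = min(1, 1.221) = 1.000
(0 -> y) & y = max(0, 1.000 + 0.221 − 1) = max(0, 0.221) = 0.221
~x = 1 − 0.936 = 0.064
((0 -> y) & y) -> ~x = min(1, 1 − 0.221 + 0.064) = min(1, 0.843) = 0.843
x \/ ~x = max(0.936, 0.064) = 0.936
(((0 -> y) & y) -> ~x) \/ (x \/ ~x) = max(0.843, 0.936) = 0.936
~((((0 -> y) & y) -> ~x) \/ (x \/ ~x)) = 1 − 0.936 = 0.064

0.064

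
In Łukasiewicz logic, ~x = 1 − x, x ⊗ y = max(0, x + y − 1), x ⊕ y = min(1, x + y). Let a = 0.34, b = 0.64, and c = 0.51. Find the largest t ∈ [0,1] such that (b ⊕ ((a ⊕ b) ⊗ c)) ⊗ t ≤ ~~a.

a ⊕ b = min(1, 0.34 + 0.64) = min(1, 0.98) = 0.98
(a ⊕ b) ⊗ c = max(0, 0.98 + 0.51 − 1) = max(0, 0.49) = 0.49
b ⊕ ((a ⊕ b) ⊗ c) = min(1, 0.64 + 0.49) = min(1, 1.13) = 1.00
So the left factor is b ⊕ ((a ⊕ b) ⊗ c) = 1.00.
~a = 1 − 0.34 = 0.66
~~a = 1 − 0.66 = 0.34
So the right-hand bound is ~~a = 0.34.
The residuum of the Łukasiewicz t-norm gives the supremum: min(1, 1 − 1.00 + 0.34).
1 − 1.00 + 0.34 = 0.34, so t = min(1, 0.34) = 0.34.
Check: 1.00 ⊗ 0.34 = max(0, 0.34) = 0.34 ≤ 0.34.

0.34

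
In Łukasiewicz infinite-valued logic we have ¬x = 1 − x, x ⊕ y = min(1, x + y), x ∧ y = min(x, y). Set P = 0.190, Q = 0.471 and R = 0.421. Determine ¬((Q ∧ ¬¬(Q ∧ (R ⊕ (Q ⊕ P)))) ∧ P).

0.810

Q ⊕ P = min(1, 0.471 + 0.190) = min(1, 0.661) = 0.661
R ⊕ (Q ⊕ P) = min(1, 0.421 + 0.661) = min(1, 1.082) = 1.000
Q ∧ (R ⊕ (Q ⊕ P)) = min(0.471, 1.000) = 0.471
¬(Q ∧ (R ⊕ (Q ⊕ P))) = 1 − 0.471 = 0.529
¬¬(Q ∧ (R ⊕ (Q ⊕ P))) = 1 − 0.529 = 0.471
Q ∧ ¬¬(Q ∧ (R ⊕ (Q ⊕ P))) = min(0.471, 0.471) = 0.471
(Q ∧ ¬¬(Q ∧ (R ⊕ (Q ⊕ P)))) ∧ P = min(0.471, 0.190) = 0.190
¬((Q ∧ ¬¬(Q ∧ (R ⊕ (Q ⊕ P)))) ∧ P) = 1 − 0.190 = 0.810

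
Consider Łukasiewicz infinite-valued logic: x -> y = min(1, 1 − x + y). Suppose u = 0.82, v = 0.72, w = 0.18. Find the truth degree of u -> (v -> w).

v -> w = min(1, 1 − 0.72 + 0.18) = min(1, 0.46) = 0.46
u -> (v -> w) = min(1, 1 − 0.82 + 0.46) = min(1, 0.64) = 0.64

0.64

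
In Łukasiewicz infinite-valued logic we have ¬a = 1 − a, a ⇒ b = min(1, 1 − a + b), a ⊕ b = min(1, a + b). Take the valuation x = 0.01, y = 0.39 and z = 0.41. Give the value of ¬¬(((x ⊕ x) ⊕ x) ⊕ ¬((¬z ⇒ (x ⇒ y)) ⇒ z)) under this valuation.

0.62

x ⊕ x = min(1, 0.01 + 0.01) = min(1, 0.02) = 0.02
(x ⊕ x) ⊕ x = min(1, 0.02 + 0.01) = min(1, 0.03) = 0.03
¬z = 1 − 0.41 = 0.59
x ⇒ y = min(1, 1 − 0.01 + 0.39) = min(1, 1.38) = 1.00
¬z ⇒ (x ⇒ y) = min(1, 1 − 0.59 + 1.00) = min(1, 1.41) = 1.00
(¬z ⇒ (x ⇒ y)) ⇒ z = min(1, 1 − 1.00 + 0.41) = min(1, 0.41) = 0.41
¬((¬z ⇒ (x ⇒ y)) ⇒ z) = 1 − 0.41 = 0.59
((x ⊕ x) ⊕ x) ⊕ ¬((¬z ⇒ (x ⇒ y)) ⇒ z) = min(1, 0.03 + 0.59) = min(1, 0.62) = 0.62
¬(((x ⊕ x) ⊕ x) ⊕ ¬((¬z ⇒ (x ⇒ y)) ⇒ z)) = 1 − 0.62 = 0.38
¬¬(((x ⊕ x) ⊕ x) ⊕ ¬((¬z ⇒ (x ⇒ y)) ⇒ z)) = 1 − 0.38 = 0.62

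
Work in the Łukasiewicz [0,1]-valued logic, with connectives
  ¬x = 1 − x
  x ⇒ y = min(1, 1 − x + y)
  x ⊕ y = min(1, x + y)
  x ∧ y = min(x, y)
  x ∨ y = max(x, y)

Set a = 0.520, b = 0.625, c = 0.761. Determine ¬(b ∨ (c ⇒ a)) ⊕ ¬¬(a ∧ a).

c ⇒ a = min(1, 1 − 0.761 + 0.520) = min(1, 0.759) = 0.759
b ∨ (c ⇒ a) = max(0.625, 0.759) = 0.759
¬(b ∨ (c ⇒ a)) = 1 − 0.759 = 0.241
a ∧ a = min(0.520, 0.520) = 0.520
¬(a ∧ a) = 1 − 0.520 = 0.480
¬¬(a ∧ a) = 1 − 0.480 = 0.520
¬(b ∨ (c ⇒ a)) ⊕ ¬¬(a ∧ a) = min(1, 0.241 + 0.520) = min(1, 0.761) = 0.761

0.761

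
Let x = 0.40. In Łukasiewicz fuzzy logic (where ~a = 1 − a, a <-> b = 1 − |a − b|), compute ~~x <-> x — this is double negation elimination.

~x = 1 − 0.40 = 0.60
~~x = 1 − 0.60 = 0.40
~~x <-> x = 1 − |0.40 − 0.40| = 1 − 0.00 = 1.00
(As expected: always 1 in Ł∞ since negation is involutive.)

1.00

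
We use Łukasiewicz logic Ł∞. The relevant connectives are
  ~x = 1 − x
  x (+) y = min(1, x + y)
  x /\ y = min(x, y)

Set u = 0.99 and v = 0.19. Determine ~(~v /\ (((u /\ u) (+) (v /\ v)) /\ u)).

0.19

~v = 1 − 0.19 = 0.81
u /\ u = min(0.99, 0.99) = 0.99
v /\ v = min(0.19, 0.19) = 0.19
(u /\ u) (+) (v /\ v) = min(1, 0.99 + 0.19) = min(1, 1.18) = 1.00
((u /\ u) (+) (v /\ v)) /\ u = min(1.00, 0.99) = 0.99
~v /\ (((u /\ u) (+) (v /\ v)) /\ u) = min(0.81, 0.99) = 0.81
~(~v /\ (((u /\ u) (+) (v /\ v)) /\ u)) = 1 − 0.81 = 0.19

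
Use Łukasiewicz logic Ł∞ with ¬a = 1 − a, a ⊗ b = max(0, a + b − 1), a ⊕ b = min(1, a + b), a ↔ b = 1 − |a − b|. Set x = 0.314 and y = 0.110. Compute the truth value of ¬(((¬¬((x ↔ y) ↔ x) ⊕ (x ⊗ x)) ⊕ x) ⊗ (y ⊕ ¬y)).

0.168

x ↔ y = 1 − |0.314 − 0.110| = 1 − 0.204 = 0.796
(x ↔ y) ↔ x = 1 − |0.796 − 0.314| = 1 − 0.482 = 0.518
¬((x ↔ y) ↔ x) = 1 − 0.518 = 0.482
¬¬((x ↔ y) ↔ x) = 1 − 0.482 = 0.518
x ⊗ x = max(0, 0.314 + 0.314 − 1) = max(0, -0.372) = 0.000
¬¬((x ↔ y) ↔ x) ⊕ (x ⊗ x) = min(1, 0.518 + 0.000) = min(1, 0.518) = 0.518
(¬¬((x ↔ y) ↔ x) ⊕ (x ⊗ x)) ⊕ x = min(1, 0.518 + 0.314) = min(1, 0.832) = 0.832
¬y = 1 − 0.110 = 0.890
y ⊕ ¬y = min(1, 0.110 + 0.890) = min(1, 1.000) = 1.000
((¬¬((x ↔ y) ↔ x) ⊕ (x ⊗ x)) ⊕ x) ⊗ (y ⊕ ¬y) = max(0, 0.832 + 1.000 − 1) = max(0, 0.832) = 0.832
¬(((¬¬((x ↔ y) ↔ x) ⊕ (x ⊗ x)) ⊕ x) ⊗ (y ⊕ ¬y)) = 1 − 0.832 = 0.168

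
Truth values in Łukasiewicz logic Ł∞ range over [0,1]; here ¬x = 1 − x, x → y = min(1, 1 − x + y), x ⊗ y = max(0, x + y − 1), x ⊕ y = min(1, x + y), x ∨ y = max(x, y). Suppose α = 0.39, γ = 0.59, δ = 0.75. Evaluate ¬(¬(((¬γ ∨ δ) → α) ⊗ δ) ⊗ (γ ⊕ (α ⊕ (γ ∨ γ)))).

¬γ = 1 − 0.59 = 0.41
¬γ ∨ δ = max(0.41, 0.75) = 0.75
(¬γ ∨ δ) → α = min(1, 1 − 0.75 + 0.39) = min(1, 0.64) = 0.64
((¬γ ∨ δ) → α) ⊗ δ = max(0, 0.64 + 0.75 − 1) = max(0, 0.39) = 0.39
¬(((¬γ ∨ δ) → α) ⊗ δ) = 1 − 0.39 = 0.61
γ ∨ γ = max(0.59, 0.59) = 0.59
α ⊕ (γ ∨ γ) = min(1, 0.39 + 0.59) = min(1, 0.98) = 0.98
γ ⊕ (α ⊕ (γ ∨ γ)) = min(1, 0.59 + 0.98) = min(1, 1.57) = 1.00
¬(((¬γ ∨ δ) → α) ⊗ δ) ⊗ (γ ⊕ (α ⊕ (γ ∨ γ))) = max(0, 0.61 + 1.00 − 1) = max(0, 0.61) = 0.61
¬(¬(((¬γ ∨ δ) → α) ⊗ δ) ⊗ (γ ⊕ (α ⊕ (γ ∨ γ)))) = 1 − 0.61 = 0.39

0.39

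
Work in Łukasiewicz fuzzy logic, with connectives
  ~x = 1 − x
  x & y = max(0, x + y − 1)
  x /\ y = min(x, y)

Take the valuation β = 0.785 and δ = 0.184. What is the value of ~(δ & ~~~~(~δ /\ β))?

~δ = 1 − 0.184 = 0.816
~δ /\ β = min(0.816, 0.785) = 0.785
~(~δ /\ β) = 1 − 0.785 = 0.215
~~(~δ /\ β) = 1 − 0.215 = 0.785
~~~(~δ /\ β) = 1 − 0.785 = 0.215
~~~~(~δ /\ β) = 1 − 0.215 = 0.785
δ & ~~~~(~δ /\ β) = max(0, 0.184 + 0.785 − 1) = max(0, -0.031) = 0.000
~(δ & ~~~~(~δ /\ β)) = 1 − 0.000 = 1.000

1.000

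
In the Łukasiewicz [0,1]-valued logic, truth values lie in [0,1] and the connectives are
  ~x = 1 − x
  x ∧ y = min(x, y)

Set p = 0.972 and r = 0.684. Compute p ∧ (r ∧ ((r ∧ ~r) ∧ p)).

0.316

~r = 1 − 0.684 = 0.316
r ∧ ~r = min(0.684, 0.316) = 0.316
(r ∧ ~r) ∧ p = min(0.316, 0.972) = 0.316
r ∧ ((r ∧ ~r) ∧ p) = min(0.684, 0.316) = 0.316
p ∧ (r ∧ ((r ∧ ~r) ∧ p)) = min(0.972, 0.316) = 0.316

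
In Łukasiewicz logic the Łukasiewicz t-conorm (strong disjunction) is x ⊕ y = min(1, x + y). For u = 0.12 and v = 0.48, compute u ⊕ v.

0.60

u ⊕ v = min(1, 0.12 + 0.48) = min(1, 0.60) = 0.60
For comparison, the Gödel t-conorm max(x, y) would give 0.48.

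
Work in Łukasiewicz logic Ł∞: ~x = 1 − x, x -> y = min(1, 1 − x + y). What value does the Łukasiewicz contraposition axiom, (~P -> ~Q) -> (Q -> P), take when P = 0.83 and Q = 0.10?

~P = 1 − 0.83 = 0.17
~Q = 1 − 0.10 = 0.90
~P -> ~Q = min(1, 1 − 0.17 + 0.90) = min(1, 1.73) = 1.00
Q -> P = min(1, 1 − 0.10 + 0.83) = min(1, 1.73) = 1.00
(~P -> ~Q) -> (Q -> P) = min(1, 1 − 1.00 + 1.00) = min(1, 1.00) = 1.00
(As expected: an axiom of Ł∞, always 1.)

1.00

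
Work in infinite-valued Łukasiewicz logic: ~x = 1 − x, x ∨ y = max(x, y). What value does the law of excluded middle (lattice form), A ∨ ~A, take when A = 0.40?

~A = 1 − 0.40 = 0.60
A ∨ ~A = max(0.40, 0.60) = 0.60
(The value 0.60 < 1 shows this instance is not satisfied; not a Ł∞-tautology — its value is max(a, 1−a).)

0.60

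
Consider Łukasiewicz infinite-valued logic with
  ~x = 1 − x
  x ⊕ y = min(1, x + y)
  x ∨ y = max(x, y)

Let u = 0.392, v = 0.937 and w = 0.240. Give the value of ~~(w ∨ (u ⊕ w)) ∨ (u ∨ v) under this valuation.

u ⊕ w = min(1, 0.392 + 0.240) = min(1, 0.632) = 0.632
w ∨ (u ⊕ w) = max(0.240, 0.632) = 0.632
~(w ∨ (u ⊕ w)) = 1 − 0.632 = 0.368
~~(w ∨ (u ⊕ w)) = 1 − 0.368 = 0.632
u ∨ v = max(0.392, 0.937) = 0.937
~~(w ∨ (u ⊕ w)) ∨ (u ∨ v) = max(0.632, 0.937) = 0.937

0.937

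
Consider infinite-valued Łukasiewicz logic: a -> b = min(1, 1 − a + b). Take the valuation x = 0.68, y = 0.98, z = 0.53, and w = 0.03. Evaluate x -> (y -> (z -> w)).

0.84

z -> w = min(1, 1 − 0.53 + 0.03) = min(1, 0.50) = 0.50
y -> (z -> w) = min(1, 1 − 0.98 + 0.50) = min(1, 0.52) = 0.52
x -> (y -> (z -> w)) = min(1, 1 − 0.68 + 0.52) = min(1, 0.84) = 0.84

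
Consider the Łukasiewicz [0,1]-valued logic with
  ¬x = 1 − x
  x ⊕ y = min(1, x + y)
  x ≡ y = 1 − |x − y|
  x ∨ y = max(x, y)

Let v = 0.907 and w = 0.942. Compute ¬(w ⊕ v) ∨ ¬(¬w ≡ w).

0.884

w ⊕ v = min(1, 0.942 + 0.907) = min(1, 1.849) = 1.000
¬(w ⊕ v) = 1 − 1.000 = 0.000
¬w = 1 − 0.942 = 0.058
¬w ≡ w = 1 − |0.058 − 0.942| = 1 − 0.884 = 0.116
¬(¬w ≡ w) = 1 − 0.116 = 0.884
¬(w ⊕ v) ∨ ¬(¬w ≡ w) = max(0.000, 0.884) = 0.884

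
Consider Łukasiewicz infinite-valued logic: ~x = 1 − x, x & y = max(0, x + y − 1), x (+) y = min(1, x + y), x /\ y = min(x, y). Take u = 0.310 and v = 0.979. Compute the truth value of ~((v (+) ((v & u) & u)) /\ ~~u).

0.690

v & u = max(0, 0.979 + 0.310 − 1) = max(0, 0.289) = 0.289
(v & u) & u = max(0, 0.289 + 0.310 − 1) = max(0, -0.401) = 0.000
v (+) ((v & u) & u) = min(1, 0.979 + 0.000) = min(1, 0.979) = 0.979
~u = 1 − 0.310 = 0.690
~~u = 1 − 0.690 = 0.310
(v (+) ((v & u) & u)) /\ ~~u = min(0.979, 0.310) = 0.310
~((v (+) ((v & u) & u)) /\ ~~u) = 1 − 0.310 = 0.690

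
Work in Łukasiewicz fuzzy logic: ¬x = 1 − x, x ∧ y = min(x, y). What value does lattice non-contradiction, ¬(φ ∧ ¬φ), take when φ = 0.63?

0.63

¬φ = 1 − 0.63 = 0.37
φ ∧ ¬φ = min(0.63, 0.37) = 0.37
¬(φ ∧ ¬φ) = 1 − 0.37 = 0.63
(The value 0.63 < 1 shows this instance is not satisfied; not a Ł∞-tautology — its value is 1 − min(a, 1−a).)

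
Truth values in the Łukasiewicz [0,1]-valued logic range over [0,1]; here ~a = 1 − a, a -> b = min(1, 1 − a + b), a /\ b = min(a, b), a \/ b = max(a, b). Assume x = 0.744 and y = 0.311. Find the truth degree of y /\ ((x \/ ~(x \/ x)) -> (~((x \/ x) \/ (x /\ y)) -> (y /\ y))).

x \/ x = max(0.744, 0.744) = 0.744
~(x \/ x) = 1 − 0.744 = 0.256
x \/ ~(x \/ x) = max(0.744, 0.256) = 0.744
x /\ y = min(0.744, 0.311) = 0.311
(x \/ x) \/ (x /\ y) = max(0.744, 0.311) = 0.744
~((x \/ x) \/ (x /\ y)) = 1 − 0.744 = 0.256
y /\ y = min(0.311, 0.311) = 0.311
~((x \/ x) \/ (x /\ y)) -> (y /\ y) = min(1, 1 − 0.256 + 0.311) = min(1, 1.055) = 1.000
(x \/ ~(x \/ x)) -> (~((x \/ x) \/ (x /\ y)) -> (y /\ y)) = min(1, 1 − 0.744 + 1.000) = min(1, 1.256) = 1.000
y /\ ((x \/ ~(x \/ x)) -> (~((x \/ x) \/ (x /\ y)) -> (y /\ y))) = min(0.311, 1.000) = 0.311

0.311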